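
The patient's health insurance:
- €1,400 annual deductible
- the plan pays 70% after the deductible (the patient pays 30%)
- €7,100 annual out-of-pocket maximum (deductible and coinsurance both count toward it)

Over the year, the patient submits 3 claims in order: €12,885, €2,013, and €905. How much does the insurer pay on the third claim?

Bill 1, €12,885: €1,400 to deductible, leaving €11,485; 30% of €11,485 = €3,445.50. Patient owes €4,845.50 (running OOP €4,845.50). Plan pays €12,885 − €4,845.50 = €8,039.50.
Bill 2, €2,013: deductible already satisfied, so patient's share is 30% × €2,013 = €603.90. Patient pays €603.90; OOP now €5,449.40. Plan pays €2,013 − €603.90 = €1,409.10.
Bill 3, €905: deductible already satisfied, so patient's share is 30% × €905 = €271.50. Patient pays €271.50; OOP now €5,720.90. Insurer: €905 − €271.50 = €633.50.

€633.50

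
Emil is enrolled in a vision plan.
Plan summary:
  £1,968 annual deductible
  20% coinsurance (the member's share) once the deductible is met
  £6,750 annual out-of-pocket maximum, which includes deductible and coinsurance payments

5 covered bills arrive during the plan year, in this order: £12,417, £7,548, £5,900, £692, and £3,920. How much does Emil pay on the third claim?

£1,180

#1 (£12,417): £1,968 finishes the deductible; £10,449 goes to coinsurance; 20% of £10,449 = £2,089.80. Cost to member: £4,057.80. OOP to date £4,057.80.
#2 (£7,548): deductible met; 20% of £7,548 = £1,509.60. Member owes £1,509.60 (running OOP £5,567.40).
#3 (£5,900): 20% coinsurance on £5,900 = £1,180. Member owes £1,180 (running OOP £6,747.40).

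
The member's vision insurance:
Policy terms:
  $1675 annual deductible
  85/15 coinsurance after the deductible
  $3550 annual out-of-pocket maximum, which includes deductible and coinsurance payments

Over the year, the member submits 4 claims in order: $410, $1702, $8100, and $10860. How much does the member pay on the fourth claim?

#1 ($410): all of it applies to the deductible. Member owes $410 (running OOP $410).
#2 ($1702): deductible takes $1265, $437 remains; 15% of $437 = $65.55. Member pays $1330.55; OOP now $1740.55.
#3 ($8100): deductible already satisfied, so member's share is 15% × $8100 = $1215. Member owes $1215 (running OOP $2955.55).
#4 ($10860): 15% coinsurance on $10860 = $1629. Adding that to $2955.55 gives $4584.55, past the $3550 cap; member pays only $3550 − $2955.55 = $594.45.

$594.45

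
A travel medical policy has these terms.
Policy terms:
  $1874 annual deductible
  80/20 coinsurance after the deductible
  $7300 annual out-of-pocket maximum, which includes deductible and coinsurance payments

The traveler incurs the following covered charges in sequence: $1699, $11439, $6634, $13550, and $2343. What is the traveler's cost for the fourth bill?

Claim 1 — $1699: all of it applies to the deductible. Traveler pays $1699; OOP now $1699.
Claim 2 — $11439: deductible takes $175, $11264 remains; coinsurance $11264 × 20% = $2252.80. Traveler owes $2427.80 (running OOP $4126.80).
Claim 3 — $6634: deductible already satisfied, so traveler's share is 20% × $6634 = $1326.80. Cost to traveler: $1326.80. OOP to date $5453.60.
Claim 4 — $13550: deductible already satisfied, so traveler's share is 20% × $13550 = $2710. That would push OOP to $8163.60, over the $7300 cap, so traveler pays $7300 − $5453.60 = $1846.40.

$1846.40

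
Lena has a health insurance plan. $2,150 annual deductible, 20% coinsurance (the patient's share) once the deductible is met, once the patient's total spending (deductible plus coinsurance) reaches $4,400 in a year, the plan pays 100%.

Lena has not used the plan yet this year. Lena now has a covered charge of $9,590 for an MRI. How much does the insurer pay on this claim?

$5,952

Deductible not yet touched, so the first $2,150 of the bill goes to the deductible.
After the $2,150 deductible portion, $9,590 − $2,150 = $7,440 is subject to coinsurance.
Coinsurance: $7,440 × 20% = $1,488.
That puts the patient's cost at $2,150 + $1,488 = $3,638 before any cap.
Total out-of-pocket so far would be $0 + $3,638 = $3,638, below the $4,400 cap — no reduction.
The insurer covers the remainder: $9,590 − $3,638 = $5,952.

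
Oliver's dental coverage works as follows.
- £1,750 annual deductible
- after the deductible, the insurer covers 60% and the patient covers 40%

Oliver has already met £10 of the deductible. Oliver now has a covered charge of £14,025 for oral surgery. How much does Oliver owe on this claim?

£6,654

Deductible still to meet: £1,750 − £10 = £1,740.
The remaining £12,285 (= £14,025 − £1,740) moves to coinsurance.
Patient's 40% share of £12,285 is £4,914.
So the patient owes £1,740 + £4,914 = £6,654.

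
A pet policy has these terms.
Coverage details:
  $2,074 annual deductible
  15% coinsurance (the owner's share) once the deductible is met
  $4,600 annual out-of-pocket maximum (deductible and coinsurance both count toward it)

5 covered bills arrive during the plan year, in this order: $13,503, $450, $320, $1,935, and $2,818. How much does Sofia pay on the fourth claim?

$290.25

Claim 1 ($13,503): $2,074 to deductible, leaving $11,429; owner's 15% is $1,714.35. Owner owes $3,788.35 (running OOP $3,788.35).
Claim 2 ($450): 15% coinsurance on $450 = $67.50. Owner pays $67.50; OOP now $3,855.85.
Claim 3 ($320): deductible met; 15% of $320 = $48. Owner pays $48; OOP now $3,903.85.
Claim 4 ($1,935): 15% coinsurance on $1,935 = $290.25. Owner pays $290.25; OOP now $4,194.10.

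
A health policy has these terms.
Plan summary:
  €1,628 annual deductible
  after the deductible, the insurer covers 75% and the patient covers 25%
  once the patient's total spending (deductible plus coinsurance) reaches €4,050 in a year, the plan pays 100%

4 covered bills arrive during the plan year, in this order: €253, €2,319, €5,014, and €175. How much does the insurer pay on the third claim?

Bill 1, €253: entire amount goes to the deductible. Patient pays €253; OOP now €253. Plan pays €253 − €253 = €0.
Bill 2, €2,319: deductible takes €1,375, €944 remains; 25% of €944 = €236. Patient owes €1,611 (running OOP €1,864). Plan pays €2,319 − €1,611 = €708.
Bill 3, €5,014: 25% coinsurance on €5,014 = €1,253.50. Patient owes €1,253.50 (running OOP €3,117.50). Plan pays €5,014 − €1,253.50 = €3,760.50.

€3,760.50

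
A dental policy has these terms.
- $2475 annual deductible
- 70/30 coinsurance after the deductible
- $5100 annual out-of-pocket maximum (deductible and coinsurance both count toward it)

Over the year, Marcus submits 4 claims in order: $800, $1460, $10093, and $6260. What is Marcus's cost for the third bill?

#1 ($800): entire amount goes to the deductible. Patient pays $800; OOP now $800.
#2 ($1460): entire amount goes to the deductible. Patient pays $1460; OOP now $2260.
#3 ($10093): deductible takes $215, $9878 remains; 30% of $9878 = $2963.40. Claim cost before the cap: $215 + $2963.40 = $3178.40. OOP would hit $5438.40 > $5100, so the cap limits the patient to $5100 − $2260 = $2840.

$2840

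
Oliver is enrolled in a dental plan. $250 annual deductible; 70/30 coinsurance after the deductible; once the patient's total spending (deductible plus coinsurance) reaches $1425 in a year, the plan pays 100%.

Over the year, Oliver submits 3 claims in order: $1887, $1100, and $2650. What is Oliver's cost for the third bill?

$353.90

Claim 1 — $1887: $250 to deductible, leaving $1637; patient's 30% is $491.10. Patient owes $741.10 (running OOP $741.10).
Claim 2 — $1100: deductible already satisfied, so patient's share is 30% × $1100 = $330. Cost to patient: $330. OOP to date $1071.10.
Claim 3 — $2650: 30% coinsurance on $2650 = $795. That would push OOP to $1866.10, over the $1425 cap, so patient pays $1425 − $1071.10 = $353.90.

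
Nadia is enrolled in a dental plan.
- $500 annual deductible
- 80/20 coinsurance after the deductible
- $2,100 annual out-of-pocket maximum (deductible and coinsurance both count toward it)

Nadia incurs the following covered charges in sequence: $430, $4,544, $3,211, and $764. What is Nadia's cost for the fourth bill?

Claim 1 — $430: entire amount goes to the deductible. Patient pays $430; OOP now $430.
Claim 2 — $4,544: $70 to deductible, leaving $4,474; coinsurance $4,474 × 20% = $894.80. Cost to patient: $964.80. OOP to date $1,394.80.
Claim 3 — $3,211: 20% coinsurance on $3,211 = $642.20. Patient owes $642.20 (running OOP $2,037).
Claim 4 — $764: deductible met; 20% of $764 = $152.80. OOP would hit $2,189.80 > $2,100, so the cap limits the patient to $2,100 − $2,037 = $63.

$63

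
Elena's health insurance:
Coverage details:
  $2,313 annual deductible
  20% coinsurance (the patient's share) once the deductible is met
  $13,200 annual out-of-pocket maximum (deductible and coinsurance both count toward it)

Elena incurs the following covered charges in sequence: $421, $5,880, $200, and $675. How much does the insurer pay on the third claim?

#1 ($421): entire amount goes to the deductible. Cost to patient: $421. OOP to date $421. Plan pays $421 − $421 = $0.
#2 ($5,880): $1,892 to deductible, leaving $3,988; 20% of $3,988 = $797.60. Cost to patient: $2,689.60. OOP to date $3,110.60. Plan pays $5,880 − $2,689.60 = $3,190.40.
#3 ($200): 20% coinsurance on $200 = $40. Patient pays $40; OOP now $3,150.60. Plan pays $200 − $40 = $160.

$160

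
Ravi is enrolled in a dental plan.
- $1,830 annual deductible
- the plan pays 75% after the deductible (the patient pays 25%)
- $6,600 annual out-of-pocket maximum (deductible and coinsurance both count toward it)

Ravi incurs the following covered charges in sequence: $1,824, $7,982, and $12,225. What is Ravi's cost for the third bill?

Claim 1 ($1,824): all of it applies to the deductible. Patient owes $1,824 (running OOP $1,824).
Claim 2 ($7,982): deductible takes $6, $7,976 remains; 25% of $7,976 = $1,994. Patient pays $2,000; OOP now $3,824.
Claim 3 ($12,225): 25% coinsurance on $12,225 = $3,056.25. OOP would hit $6,880.25 > $6,600, so the cap limits the patient to $6,600 − $3,824 = $2,776.

$2,776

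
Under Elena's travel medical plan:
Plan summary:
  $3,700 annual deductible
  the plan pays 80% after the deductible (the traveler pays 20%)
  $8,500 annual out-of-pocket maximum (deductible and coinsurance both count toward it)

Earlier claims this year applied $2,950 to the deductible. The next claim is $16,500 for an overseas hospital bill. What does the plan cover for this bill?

Deductible still to meet: $3,700 − $2,950 = $750.
That leaves $16,500 − $750 = $15,750 for coinsurance.
Traveler's 20% share of $15,750 is $3,150.
Traveler responsibility before any cap: $750 + $3,150 = $3,900.
Cumulative spending $2,950 + $3,900 = $6,850 stays under the $8,500 maximum.
The plan picks up $16,500 − $3,900 = $12,600.

$12,600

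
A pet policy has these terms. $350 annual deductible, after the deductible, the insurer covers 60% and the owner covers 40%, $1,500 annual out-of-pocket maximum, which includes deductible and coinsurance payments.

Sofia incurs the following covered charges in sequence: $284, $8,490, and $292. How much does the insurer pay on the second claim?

$7,274

Claim 1 ($284): fully absorbed by the deductible. Owner pays $284; OOP now $284. Insurer: $284 − $284 = $0.
Claim 2 ($8,490): deductible takes $66, $8,424 remains; coinsurance $8,424 × 40% = $3,369.60. Claim cost before the cap: $66 + $3,369.60 = $3,435.60. That would push OOP to $3,719.60, over the $1,500 cap, so owner pays $1,500 − $284 = $1,216. Plan pays $8,490 − $1,216 = $7,274.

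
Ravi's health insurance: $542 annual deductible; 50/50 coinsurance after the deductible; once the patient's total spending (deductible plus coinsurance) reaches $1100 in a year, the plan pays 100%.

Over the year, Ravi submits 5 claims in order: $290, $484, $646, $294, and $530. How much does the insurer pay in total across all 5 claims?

$1144

Claim 1 ($290): fully absorbed by the deductible. Cost to patient: $290. OOP to date $290. Insurer: $290 − $290 = $0.
Claim 2 ($484): $252 to deductible, leaving $232; patient's 50% is $116. Patient owes $368 (running OOP $658). Insurer: $484 − $368 = $116.
Claim 3 ($646): deductible met; 50% of $646 = $323. Patient owes $323 (running OOP $981). Insurer: $646 − $323 = $323.
Claim 4 ($294): deductible met; 50% of $294 = $147. That would push OOP to $1128, over the $1100 cap, so patient pays $1100 − $981 = $119. Insurer: $294 − $119 = $175.
Claim 5 ($530): 50% coinsurance on $530 = $265. That would push OOP to $1365, over the $1100 cap, so patient pays $1100 − $1100 = $0. Insurer: $530 − $0 = $530.
Insurer total = bills − patient's total = $2244 − $1100 = $1144.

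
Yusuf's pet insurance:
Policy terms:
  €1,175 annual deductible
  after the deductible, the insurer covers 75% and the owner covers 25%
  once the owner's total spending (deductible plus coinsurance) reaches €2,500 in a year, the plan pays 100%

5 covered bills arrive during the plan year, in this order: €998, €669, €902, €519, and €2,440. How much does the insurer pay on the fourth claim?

Claim 1 — €998: fully absorbed by the deductible. Cost to owner: €998. OOP to date €998. Plan pays €998 − €998 = €0.
Claim 2 — €669: €177 to deductible, leaving €492; owner's 25% is €123. Owner pays €300; OOP now €1,298. Insurer: €669 − €300 = €369.
Claim 3 — €902: deductible met; 25% of €902 = €225.50. Owner pays €225.50; OOP now €1,523.50. Plan pays €902 − €225.50 = €676.50.
Claim 4 — €519: deductible met; 25% of €519 = €129.75. Owner owes €129.75 (running OOP €1,653.25). Insurer: €519 − €129.75 = €389.25.

€389.25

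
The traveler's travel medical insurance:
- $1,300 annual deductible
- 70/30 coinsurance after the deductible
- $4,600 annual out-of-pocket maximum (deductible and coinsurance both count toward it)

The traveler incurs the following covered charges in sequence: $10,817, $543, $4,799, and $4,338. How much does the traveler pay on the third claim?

Claim 1 — $10,817: $1,300 finishes the deductible; $9,517 goes to coinsurance; coinsurance $9,517 × 30% = $2,855.10. Traveler owes $4,155.10 (running OOP $4,155.10).
Claim 2 — $543: deductible met; 30% of $543 = $162.90. Traveler pays $162.90; OOP now $4,318.
Claim 3 — $4,799: 30% coinsurance on $4,799 = $1,439.70. That would push OOP to $5,757.70, over the $4,600 cap, so traveler pays $4,600 − $4,318 = $282.

$282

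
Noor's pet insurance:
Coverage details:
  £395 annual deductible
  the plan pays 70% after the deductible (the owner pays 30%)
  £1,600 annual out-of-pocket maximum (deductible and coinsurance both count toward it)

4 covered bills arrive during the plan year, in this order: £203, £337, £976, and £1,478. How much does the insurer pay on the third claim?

£683.20

Claim 1 (£203): all of it applies to the deductible. Owner pays £203; OOP now £203. Insurer: £203 − £203 = £0.
Claim 2 (£337): deductible takes £192, £145 remains; 30% of £145 = £43.50. Owner owes £235.50 (running OOP £438.50). Insurer: £337 − £235.50 = £101.50.
Claim 3 (£976): deductible met; 30% of £976 = £292.80. Cost to owner: £292.80. OOP to date £731.30. Plan pays £976 − £292.80 = £683.20.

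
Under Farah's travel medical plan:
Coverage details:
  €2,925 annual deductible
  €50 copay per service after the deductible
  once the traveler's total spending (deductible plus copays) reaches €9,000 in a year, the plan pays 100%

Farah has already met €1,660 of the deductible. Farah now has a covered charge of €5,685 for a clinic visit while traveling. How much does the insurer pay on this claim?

Remaining deductible: €2,925 − €1,660 = €1,265.
That leaves €5,685 − €1,265 = €4,420 for the copay.
Copay on this service: €50.
Traveler responsibility before any cap: €1,265 + €50 = €1,315.
Year-to-date out-of-pocket becomes €1,660 + €1,315 = €2,975, still under the €9,000 maximum, so no cap applies.
Insurer pays the balance: €5,685 − €1,315 = €4,370.

€4,370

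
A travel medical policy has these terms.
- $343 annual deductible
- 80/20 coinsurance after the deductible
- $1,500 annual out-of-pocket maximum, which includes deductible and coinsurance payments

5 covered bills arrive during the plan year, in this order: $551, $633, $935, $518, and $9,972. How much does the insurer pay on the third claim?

Bill 1, $551: $343 to deductible, leaving $208; coinsurance $208 × 20% = $41.60. Traveler pays $384.60; OOP now $384.60. Insurer: $551 − $384.60 = $166.40.
Bill 2, $633: deductible met; 20% of $633 = $126.60. Traveler owes $126.60 (running OOP $511.20). Plan pays $633 − $126.60 = $506.40.
Bill 3, $935: deductible already satisfied, so traveler's share is 20% × $935 = $187. Traveler pays $187; OOP now $698.20. Insurer: $935 − $187 = $748.

$748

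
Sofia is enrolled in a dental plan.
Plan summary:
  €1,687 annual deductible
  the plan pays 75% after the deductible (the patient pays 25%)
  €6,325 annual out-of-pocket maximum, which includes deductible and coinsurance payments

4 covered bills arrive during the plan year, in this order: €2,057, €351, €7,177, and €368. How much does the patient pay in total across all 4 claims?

€3,753.50

Bill 1, €2,057: €1,687 to deductible, leaving €370; coinsurance €370 × 25% = €92.50. Patient owes €1,779.50 (running OOP €1,779.50).
Bill 2, €351: 25% coinsurance on €351 = €87.75. Patient owes €87.75 (running OOP €1,867.25).
Bill 3, €7,177: deductible already satisfied, so patient's share is 25% × €7,177 = €1,794.25. Patient owes €1,794.25 (running OOP €3,661.50).
Bill 4, €368: deductible already satisfied, so patient's share is 25% × €368 = €92. Patient owes €92 (running OOP €3,753.50).
Total paid by the patient: €1,779.50 + €87.75 + €1,794.25 + €92 = €3,753.50.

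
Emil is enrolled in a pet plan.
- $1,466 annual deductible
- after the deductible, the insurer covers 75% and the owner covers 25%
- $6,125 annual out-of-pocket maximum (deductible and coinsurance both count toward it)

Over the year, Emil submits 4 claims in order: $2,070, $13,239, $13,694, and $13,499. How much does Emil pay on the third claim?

$1,198.25

Bill 1, $2,070: $1,466 to deductible, leaving $604; owner's 25% is $151. Owner owes $1,617 (running OOP $1,617).
Bill 2, $13,239: deductible met; 25% of $13,239 = $3,309.75. Owner owes $3,309.75 (running OOP $4,926.75).
Bill 3, $13,694: deductible already satisfied, so owner's share is 25% × $13,694 = $3,423.50. Adding that to $4,926.75 gives $8,350.25, past the $6,125 cap; owner pays only $6,125 − $4,926.75 = $1,198.25.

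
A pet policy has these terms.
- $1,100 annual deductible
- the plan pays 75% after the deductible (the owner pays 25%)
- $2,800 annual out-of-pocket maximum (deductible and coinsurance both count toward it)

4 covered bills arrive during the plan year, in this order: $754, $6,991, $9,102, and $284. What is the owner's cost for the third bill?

#1 ($754): fully absorbed by the deductible. Owner pays $754; OOP now $754.
#2 ($6,991): $346 to deductible, leaving $6,645; coinsurance $6,645 × 25% = $1,661.25. Owner owes $2,007.25 (running OOP $2,761.25).
#3 ($9,102): deductible already satisfied, so owner's share is 25% × $9,102 = $2,275.50. That would push OOP to $5,036.75, over the $2,800 cap, so owner pays $2,800 − $2,761.25 = $38.75.

$38.75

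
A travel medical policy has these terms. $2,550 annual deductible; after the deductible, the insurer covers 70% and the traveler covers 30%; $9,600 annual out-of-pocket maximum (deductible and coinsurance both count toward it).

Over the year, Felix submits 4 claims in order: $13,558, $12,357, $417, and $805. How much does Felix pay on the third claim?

$40.50

#1 ($13,558): deductible takes $2,550, $11,008 remains; 30% of $11,008 = $3,302.40. Traveler owes $5,852.40 (running OOP $5,852.40).
#2 ($12,357): 30% coinsurance on $12,357 = $3,707.10. Traveler owes $3,707.10 (running OOP $9,559.50).
#3 ($417): deductible met; 30% of $417 = $125.10. That would push OOP to $9,684.60, over the $9,600 cap, so traveler pays $9,600 − $9,559.50 = $40.50.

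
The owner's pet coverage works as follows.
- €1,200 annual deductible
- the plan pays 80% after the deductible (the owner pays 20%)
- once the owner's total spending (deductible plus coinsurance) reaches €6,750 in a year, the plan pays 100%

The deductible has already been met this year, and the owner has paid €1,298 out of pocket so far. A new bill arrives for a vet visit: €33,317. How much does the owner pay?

€5,452

The deductible is already satisfied, so the full bill goes to coinsurance.
Coinsurance: €33,317 × 20% = €6,663.40.
That would bring total out-of-pocket to €7,961.40, past the €6,750 cap. The owner is capped at €6,750 − €1,298 = €5,452 on this claim.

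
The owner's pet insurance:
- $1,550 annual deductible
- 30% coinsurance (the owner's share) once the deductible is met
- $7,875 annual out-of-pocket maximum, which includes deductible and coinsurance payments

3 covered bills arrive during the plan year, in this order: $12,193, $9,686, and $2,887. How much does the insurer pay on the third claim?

Claim 1 — $12,193: $1,550 finishes the deductible; $10,643 goes to coinsurance; owner's 30% is $3,192.90. Cost to owner: $4,742.90. OOP to date $4,742.90. Insurer: $12,193 − $4,742.90 = $7,450.10.
Claim 2 — $9,686: deductible already satisfied, so owner's share is 30% × $9,686 = $2,905.80. Cost to owner: $2,905.80. OOP to date $7,648.70. Insurer: $9,686 − $2,905.80 = $6,780.20.
Claim 3 — $2,887: deductible already satisfied, so owner's share is 30% × $2,887 = $866.10. OOP would hit $8,514.80 > $7,875, so the cap limits the owner to $7,875 − $7,648.70 = $226.30. Insurer: $2,887 − $226.30 = $2,660.70.

$2,660.70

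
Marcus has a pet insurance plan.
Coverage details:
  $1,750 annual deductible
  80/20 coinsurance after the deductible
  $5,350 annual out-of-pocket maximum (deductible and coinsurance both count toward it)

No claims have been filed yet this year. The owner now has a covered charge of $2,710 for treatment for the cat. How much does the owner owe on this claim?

$1,942

Deductible not yet touched, so the first $1,750 of the bill goes to the deductible.
That leaves $2,710 − $1,750 = $960 for coinsurance.
Owner's 20% share of $960 is $192.
So the owner owes $1,750 + $192 = $1,942 before any cap.
Total out-of-pocket so far would be $0 + $1,942 = $1,942, below the $5,350 cap — no reduction.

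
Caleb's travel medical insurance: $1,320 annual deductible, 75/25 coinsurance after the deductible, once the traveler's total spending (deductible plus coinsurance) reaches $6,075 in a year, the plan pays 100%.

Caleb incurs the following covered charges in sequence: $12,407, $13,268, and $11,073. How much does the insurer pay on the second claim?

Bill 1, $12,407: $1,320 finishes the deductible; $11,087 goes to coinsurance; coinsurance $11,087 × 25% = $2,771.75. Traveler owes $4,091.75 (running OOP $4,091.75). Insurer: $12,407 − $4,091.75 = $8,315.25.
Bill 2, $13,268: deductible already satisfied, so traveler's share is 25% × $13,268 = $3,317. OOP would hit $7,408.75 > $6,075, so the cap limits the traveler to $6,075 − $4,091.75 = $1,983.25. Insurer: $13,268 − $1,983.25 = $11,284.75.

$11,284.75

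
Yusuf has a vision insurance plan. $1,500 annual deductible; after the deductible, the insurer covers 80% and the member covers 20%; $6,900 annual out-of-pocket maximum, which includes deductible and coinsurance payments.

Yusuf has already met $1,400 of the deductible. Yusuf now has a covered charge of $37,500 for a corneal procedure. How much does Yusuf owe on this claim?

$5,500

$1,400 of the $1,500 deductible is already met, leaving $100.
After the $100 deductible portion, $37,500 − $100 = $37,400 is subject to coinsurance.
Member's 20% share of $37,400 is $7,480.
Member responsibility before any cap: $100 + $7,480 = $7,580.
Adding $7,580 to the $1,400 already spent would give $8,980, which exceeds the $6,900 cap; the member pays just $6,900 − $1,400 = $5,500.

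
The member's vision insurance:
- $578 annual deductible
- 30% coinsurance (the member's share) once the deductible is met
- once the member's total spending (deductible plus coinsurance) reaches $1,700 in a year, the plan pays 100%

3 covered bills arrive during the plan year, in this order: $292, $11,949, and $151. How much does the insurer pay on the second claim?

Bill 1, $292: entire amount goes to the deductible. Cost to member: $292. OOP to date $292. Insurer: $292 − $292 = $0.
Bill 2, $11,949: $286 finishes the deductible; $11,663 goes to coinsurance; member's 30% is $3,498.90. Together that's $286 + $3,498.90 = $3,784.90. Adding that to $292 gives $4,076.90, past the $1,700 cap; member pays only $1,700 − $292 = $1,408. Plan pays $11,949 − $1,408 = $10,541.

$10,541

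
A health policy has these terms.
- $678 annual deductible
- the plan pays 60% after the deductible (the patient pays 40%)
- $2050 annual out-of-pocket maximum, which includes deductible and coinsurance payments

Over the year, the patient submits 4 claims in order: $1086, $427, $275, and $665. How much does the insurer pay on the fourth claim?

$399

Claim 1 ($1086): deductible takes $678, $408 remains; coinsurance $408 × 40% = $163.20. Cost to patient: $841.20. OOP to date $841.20. Insurer: $1086 − $841.20 = $244.80.
Claim 2 ($427): 40% coinsurance on $427 = $170.80. Patient pays $170.80; OOP now $1012. Insurer: $427 − $170.80 = $256.20.
Claim 3 ($275): deductible met; 40% of $275 = $110. Patient pays $110; OOP now $1122. Plan pays $275 − $110 = $165.
Claim 4 ($665): 40% coinsurance on $665 = $266. Cost to patient: $266. OOP to date $1388. Plan pays $665 − $266 = $399.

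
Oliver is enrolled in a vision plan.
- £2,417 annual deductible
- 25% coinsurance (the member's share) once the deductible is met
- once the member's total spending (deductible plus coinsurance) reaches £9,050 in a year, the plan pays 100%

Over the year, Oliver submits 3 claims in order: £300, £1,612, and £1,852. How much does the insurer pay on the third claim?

Bill 1, £300: entire amount goes to the deductible. Member owes £300 (running OOP £300). Plan pays £300 − £300 = £0.
Bill 2, £1,612: all of it applies to the deductible. Cost to member: £1,612. OOP to date £1,912. Plan pays £1,612 − £1,612 = £0.
Bill 3, £1,852: deductible takes £505, £1,347 remains; member's 25% is £336.75. Member pays £841.75; OOP now £2,753.75. Plan pays £1,852 − £841.75 = £1,010.25.

£1,010.25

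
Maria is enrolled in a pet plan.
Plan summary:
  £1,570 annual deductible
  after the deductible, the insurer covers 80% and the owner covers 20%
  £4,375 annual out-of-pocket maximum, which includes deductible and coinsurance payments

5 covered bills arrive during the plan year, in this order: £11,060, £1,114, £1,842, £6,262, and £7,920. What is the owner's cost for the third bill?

£368.40

#1 (£11,060): £1,570 finishes the deductible; £9,490 goes to coinsurance; 20% of £9,490 = £1,898. Cost to owner: £3,468. OOP to date £3,468.
#2 (£1,114): deductible met; 20% of £1,114 = £222.80. Cost to owner: £222.80. OOP to date £3,690.80.
#3 (£1,842): deductible already satisfied, so owner's share is 20% × £1,842 = £368.40. Owner pays £368.40; OOP now £4,059.20.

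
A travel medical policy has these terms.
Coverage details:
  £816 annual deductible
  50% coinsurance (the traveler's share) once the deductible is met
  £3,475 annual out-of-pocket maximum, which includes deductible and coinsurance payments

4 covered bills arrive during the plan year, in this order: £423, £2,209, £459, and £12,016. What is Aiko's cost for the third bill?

Claim 1 (£423): fully absorbed by the deductible. Traveler pays £423; OOP now £423.
Claim 2 (£2,209): deductible takes £393, £1,816 remains; coinsurance £1,816 × 50% = £908. Traveler pays £1,301; OOP now £1,724.
Claim 3 (£459): deductible met; 50% of £459 = £229.50. Cost to traveler: £229.50. OOP to date £1,953.50.

£229.50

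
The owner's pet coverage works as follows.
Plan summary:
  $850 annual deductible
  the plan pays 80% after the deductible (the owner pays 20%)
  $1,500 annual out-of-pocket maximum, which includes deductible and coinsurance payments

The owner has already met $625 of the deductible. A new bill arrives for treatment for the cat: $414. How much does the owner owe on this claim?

$262.80

Remaining deductible: $850 − $625 = $225.
That leaves $414 − $225 = $189 for coinsurance.
20% of $189 = $37.80 falls to the owner.
That puts the owner's cost at $225 + $37.80 = $262.80 before any cap.
Total out-of-pocket so far would be $625 + $262.80 = $887.80, below the $1,500 cap — no reduction.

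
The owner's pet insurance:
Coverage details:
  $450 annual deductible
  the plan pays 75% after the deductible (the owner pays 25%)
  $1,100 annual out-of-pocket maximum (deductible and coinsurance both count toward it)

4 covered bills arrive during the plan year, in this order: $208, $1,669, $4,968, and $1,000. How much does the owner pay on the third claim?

$293.25

#1 ($208): all of it applies to the deductible. Owner pays $208; OOP now $208.
#2 ($1,669): deductible takes $242, $1,427 remains; 25% of $1,427 = $356.75. Owner owes $598.75 (running OOP $806.75).
#3 ($4,968): 25% coinsurance on $4,968 = $1,242. Adding that to $806.75 gives $2,048.75, past the $1,100 cap; owner pays only $1,100 − $806.75 = $293.25.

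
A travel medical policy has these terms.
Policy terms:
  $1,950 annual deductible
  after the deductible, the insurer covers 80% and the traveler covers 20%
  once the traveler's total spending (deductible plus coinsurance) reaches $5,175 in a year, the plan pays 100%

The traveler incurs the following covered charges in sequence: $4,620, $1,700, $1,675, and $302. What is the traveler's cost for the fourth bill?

$60.40

Bill 1, $4,620: $1,950 to deductible, leaving $2,670; traveler's 20% is $534. Traveler pays $2,484; OOP now $2,484.
Bill 2, $1,700: 20% coinsurance on $1,700 = $340. Traveler pays $340; OOP now $2,824.
Bill 3, $1,675: 20% coinsurance on $1,675 = $335. Cost to traveler: $335. OOP to date $3,159.
Bill 4, $302: deductible already satisfied, so traveler's share is 20% × $302 = $60.40. Cost to traveler: $60.40. OOP to date $3,219.40.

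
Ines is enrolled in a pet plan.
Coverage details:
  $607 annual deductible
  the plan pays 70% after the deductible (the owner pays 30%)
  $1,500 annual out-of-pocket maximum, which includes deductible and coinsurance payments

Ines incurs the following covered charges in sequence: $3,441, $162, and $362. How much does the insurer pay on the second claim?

Claim 1 — $3,441: $607 to deductible, leaving $2,834; owner's 30% is $850.20. Cost to owner: $1,457.20. OOP to date $1,457.20. Plan pays $3,441 − $1,457.20 = $1,983.80.
Claim 2 — $162: deductible already satisfied, so owner's share is 30% × $162 = $48.60. That would push OOP to $1,505.80, over the $1,500 cap, so owner pays $1,500 − $1,457.20 = $42.80. Plan pays $162 − $42.80 = $119.20.

$119.20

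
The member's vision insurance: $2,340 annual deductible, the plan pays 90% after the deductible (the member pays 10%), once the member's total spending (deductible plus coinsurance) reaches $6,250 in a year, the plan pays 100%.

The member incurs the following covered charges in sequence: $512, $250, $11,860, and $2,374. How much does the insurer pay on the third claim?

$9,253.80

Bill 1, $512: all of it applies to the deductible. Member pays $512; OOP now $512. Plan pays $512 − $512 = $0.
Bill 2, $250: fully absorbed by the deductible. Member pays $250; OOP now $762. Insurer: $250 − $250 = $0.
Bill 3, $11,860: $1,578 finishes the deductible; $10,282 goes to coinsurance; coinsurance $10,282 × 10% = $1,028.20. Member pays $2,606.20; OOP now $3,368.20. Insurer: $11,860 − $2,606.20 = $9,253.80.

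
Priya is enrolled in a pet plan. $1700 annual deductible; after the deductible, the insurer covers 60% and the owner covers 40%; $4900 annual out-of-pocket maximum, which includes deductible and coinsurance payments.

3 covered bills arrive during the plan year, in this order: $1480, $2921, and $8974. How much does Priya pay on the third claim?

$2119.60

#1 ($1480): fully absorbed by the deductible. Owner pays $1480; OOP now $1480.
#2 ($2921): $220 to deductible, leaving $2701; coinsurance $2701 × 40% = $1080.40. Cost to owner: $1300.40. OOP to date $2780.40.
#3 ($8974): 40% coinsurance on $8974 = $3589.60. Adding that to $2780.40 gives $6370, past the $4900 cap; owner pays only $4900 − $2780.40 = $2119.60.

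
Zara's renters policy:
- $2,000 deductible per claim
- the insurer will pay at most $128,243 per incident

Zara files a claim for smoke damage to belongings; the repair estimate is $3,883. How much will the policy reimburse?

After the deductible, $3,883 − $2,000 = $1,883 remains.
$1,883 is within the $128,243 limit, so the insurer pays $1,883.

$1,883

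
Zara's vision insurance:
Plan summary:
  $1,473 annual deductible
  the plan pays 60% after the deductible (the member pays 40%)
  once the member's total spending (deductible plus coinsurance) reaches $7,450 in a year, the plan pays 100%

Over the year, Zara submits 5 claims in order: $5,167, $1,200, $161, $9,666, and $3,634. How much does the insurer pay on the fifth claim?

#1 ($5,167): $1,473 finishes the deductible; $3,694 goes to coinsurance; 40% of $3,694 = $1,477.60. Member owes $2,950.60 (running OOP $2,950.60). Insurer: $5,167 − $2,950.60 = $2,216.40.
#2 ($1,200): 40% coinsurance on $1,200 = $480. Member pays $480; OOP now $3,430.60. Plan pays $1,200 − $480 = $720.
#3 ($161): deductible already satisfied, so member's share is 40% × $161 = $64.40. Member owes $64.40 (running OOP $3,495). Insurer: $161 − $64.40 = $96.60.
#4 ($9,666): deductible met; 40% of $9,666 = $3,866.40. Member owes $3,866.40 (running OOP $7,361.40). Plan pays $9,666 − $3,866.40 = $5,799.60.
#5 ($3,634): 40% coinsurance on $3,634 = $1,453.60. OOP would hit $8,815 > $7,450, so the cap limits the member to $7,450 − $7,361.40 = $88.60. Insurer: $3,634 − $88.60 = $3,545.40.

$3,545.40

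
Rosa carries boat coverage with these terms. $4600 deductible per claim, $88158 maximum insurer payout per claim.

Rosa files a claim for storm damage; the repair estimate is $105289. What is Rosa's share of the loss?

Subtract the deductible: $105289 − $4600 = $100689.
Since $100689 > $88158, the payout is capped at $88158.
Owner's share is the uncovered remainder: $105289 − $88158 = $17131.

$17131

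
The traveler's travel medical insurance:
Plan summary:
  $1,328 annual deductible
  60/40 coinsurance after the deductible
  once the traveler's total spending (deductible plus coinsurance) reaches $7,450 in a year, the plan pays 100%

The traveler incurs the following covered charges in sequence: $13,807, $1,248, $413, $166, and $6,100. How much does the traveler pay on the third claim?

$165.20

Claim 1 — $13,807: $1,328 finishes the deductible; $12,479 goes to coinsurance; traveler's 40% is $4,991.60. Traveler owes $6,319.60 (running OOP $6,319.60).
Claim 2 — $1,248: 40% coinsurance on $1,248 = $499.20. Cost to traveler: $499.20. OOP to date $6,818.80.
Claim 3 — $413: deductible already satisfied, so traveler's share is 40% × $413 = $165.20. Cost to traveler: $165.20. OOP to date $6,984.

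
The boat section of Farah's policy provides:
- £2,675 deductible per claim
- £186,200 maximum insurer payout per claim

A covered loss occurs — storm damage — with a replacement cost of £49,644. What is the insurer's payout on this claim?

After the deductible, £49,644 − £2,675 = £46,969 remains.
That's under the £186,200 cap, so the insurer reimburses the full £46,969.

£46,969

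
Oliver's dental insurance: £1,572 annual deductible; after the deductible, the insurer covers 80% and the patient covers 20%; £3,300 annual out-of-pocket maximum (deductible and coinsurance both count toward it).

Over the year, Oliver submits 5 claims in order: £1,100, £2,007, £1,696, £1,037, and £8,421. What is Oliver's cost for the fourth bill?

£207.40

Claim 1 (£1,100): entire amount goes to the deductible. Patient owes £1,100 (running OOP £1,100).
Claim 2 (£2,007): deductible takes £472, £1,535 remains; coinsurance £1,535 × 20% = £307. Patient pays £779; OOP now £1,879.
Claim 3 (£1,696): 20% coinsurance on £1,696 = £339.20. Patient pays £339.20; OOP now £2,218.20.
Claim 4 (£1,037): 20% coinsurance on £1,037 = £207.40. Patient pays £207.40; OOP now £2,425.60.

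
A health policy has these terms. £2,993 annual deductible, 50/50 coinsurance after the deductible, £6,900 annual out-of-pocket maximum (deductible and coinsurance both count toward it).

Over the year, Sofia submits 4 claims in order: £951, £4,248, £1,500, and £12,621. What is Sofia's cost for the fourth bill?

£2,054

Claim 1 — £951: entire amount goes to the deductible. Cost to patient: £951. OOP to date £951.
Claim 2 — £4,248: £2,042 finishes the deductible; £2,206 goes to coinsurance; coinsurance £2,206 × 50% = £1,103. Patient pays £3,145; OOP now £4,096.
Claim 3 — £1,500: deductible met; 50% of £1,500 = £750. Patient owes £750 (running OOP £4,846).
Claim 4 — £12,621: deductible already satisfied, so patient's share is 50% × £12,621 = £6,310.50. That would push OOP to £11,156.50, over the £6,900 cap, so patient pays £6,900 − £4,846 = £2,054.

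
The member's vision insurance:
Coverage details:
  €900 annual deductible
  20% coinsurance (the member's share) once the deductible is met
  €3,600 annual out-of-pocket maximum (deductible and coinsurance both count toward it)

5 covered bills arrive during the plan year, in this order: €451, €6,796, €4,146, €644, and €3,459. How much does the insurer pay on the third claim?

Bill 1, €451: fully absorbed by the deductible. Member owes €451 (running OOP €451). Insurer: €451 − €451 = €0.
Bill 2, €6,796: deductible takes €449, €6,347 remains; 20% of €6,347 = €1,269.40. Member owes €1,718.40 (running OOP €2,169.40). Insurer: €6,796 − €1,718.40 = €5,077.60.
Bill 3, €4,146: deductible already satisfied, so member's share is 20% × €4,146 = €829.20. Member owes €829.20 (running OOP €2,998.60). Insurer: €4,146 − €829.20 = €3,316.80.

€3,316.80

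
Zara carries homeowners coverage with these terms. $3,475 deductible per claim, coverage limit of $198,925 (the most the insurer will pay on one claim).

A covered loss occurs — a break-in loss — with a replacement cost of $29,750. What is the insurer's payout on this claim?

$26,275

After the deductible, $29,750 − $3,475 = $26,275 remains.
$26,275 ≤ $198,925, so the limit doesn't bind; insurer pays $26,275.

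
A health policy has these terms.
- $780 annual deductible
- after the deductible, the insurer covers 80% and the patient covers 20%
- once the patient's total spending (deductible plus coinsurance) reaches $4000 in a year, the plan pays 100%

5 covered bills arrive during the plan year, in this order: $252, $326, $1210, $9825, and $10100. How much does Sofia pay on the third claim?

Bill 1, $252: all of it applies to the deductible. Cost to patient: $252. OOP to date $252.
Bill 2, $326: all of it applies to the deductible. Patient owes $326 (running OOP $578).
Bill 3, $1210: deductible takes $202, $1008 remains; 20% of $1008 = $201.60. Patient owes $403.60 (running OOP $981.60).

$403.60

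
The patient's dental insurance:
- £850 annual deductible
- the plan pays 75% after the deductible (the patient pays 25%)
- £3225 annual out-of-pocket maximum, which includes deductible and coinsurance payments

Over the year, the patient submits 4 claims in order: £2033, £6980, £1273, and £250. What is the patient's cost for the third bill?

£318.25

#1 (£2033): £850 to deductible, leaving £1183; 25% of £1183 = £295.75. Cost to patient: £1145.75. OOP to date £1145.75.
#2 (£6980): deductible already satisfied, so patient's share is 25% × £6980 = £1745. Cost to patient: £1745. OOP to date £2890.75.
#3 (£1273): deductible already satisfied, so patient's share is 25% × £1273 = £318.25. Patient pays £318.25; OOP now £3209.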